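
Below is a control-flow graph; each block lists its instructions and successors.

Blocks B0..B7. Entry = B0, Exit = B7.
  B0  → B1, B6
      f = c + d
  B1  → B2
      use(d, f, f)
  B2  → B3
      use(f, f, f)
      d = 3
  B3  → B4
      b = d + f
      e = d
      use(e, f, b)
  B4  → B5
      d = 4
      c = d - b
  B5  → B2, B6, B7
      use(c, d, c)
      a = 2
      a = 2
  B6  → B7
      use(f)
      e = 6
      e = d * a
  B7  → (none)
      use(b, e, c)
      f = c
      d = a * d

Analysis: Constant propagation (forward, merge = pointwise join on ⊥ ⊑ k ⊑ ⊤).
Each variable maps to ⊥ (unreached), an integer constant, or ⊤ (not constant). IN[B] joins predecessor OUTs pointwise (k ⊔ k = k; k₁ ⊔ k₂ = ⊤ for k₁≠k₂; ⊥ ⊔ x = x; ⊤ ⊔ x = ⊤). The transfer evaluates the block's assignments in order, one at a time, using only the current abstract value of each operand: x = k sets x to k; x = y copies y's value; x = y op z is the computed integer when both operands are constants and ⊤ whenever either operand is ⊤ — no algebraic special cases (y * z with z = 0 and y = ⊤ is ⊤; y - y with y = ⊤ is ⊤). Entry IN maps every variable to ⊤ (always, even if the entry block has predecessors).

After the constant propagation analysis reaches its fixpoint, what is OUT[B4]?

Answer: {a: ⊤, b: ⊤, c: ⊤, d: 4, e: 3, f: ⊤}

Trace:
Per-block solution:
  B0:  IN=(all ⊤)  OUT=(all ⊤)
  B1:  IN=(all ⊤)  OUT=(all ⊤)
  B2:  IN=(all ⊤)  OUT={d:3; rest ⊤}
  B3:  IN={d:3; rest ⊤}  OUT={d:3, e:3; rest ⊤}
  B4:  IN={d:3, e:3; rest ⊤}  OUT={d:4, e:3; rest ⊤}
  B5:  IN={d:4, e:3; rest ⊤}  OUT={a:2, d:4, e:3; rest ⊤}
  B6:  IN=(all ⊤)  OUT=(all ⊤)
  B7:  IN=(all ⊤)  OUT=(all ⊤)

Merge at B4: IN[B4] = OUT[B3] = {a: ⊤, b: ⊤, c: ⊤, d: 3, e: 3, f: ⊤}
Applying B4's transfer function to that IN value gives OUT[B4] (row B4 above).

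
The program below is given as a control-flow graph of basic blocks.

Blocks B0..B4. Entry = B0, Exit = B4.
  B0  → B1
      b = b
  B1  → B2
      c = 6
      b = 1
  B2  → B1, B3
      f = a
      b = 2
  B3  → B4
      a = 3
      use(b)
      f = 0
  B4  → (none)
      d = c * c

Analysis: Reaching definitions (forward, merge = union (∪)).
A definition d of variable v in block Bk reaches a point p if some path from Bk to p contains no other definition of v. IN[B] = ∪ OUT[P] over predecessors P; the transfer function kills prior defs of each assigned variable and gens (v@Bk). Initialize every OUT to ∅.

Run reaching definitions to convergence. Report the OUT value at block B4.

Answer: {a@B3, b@B2, c@B1, d@B4, f@B3}

Working:
Fixpoint table:
  B0:   IN={}   OUT={b@B0}
  B1:   IN={b@B0, b@B2, c@B1, f@B2}   OUT={b@B1, c@B1, f@B2}
  B2:   IN={b@B1, c@B1, f@B2}   OUT={b@B2, c@B1, f@B2}
  B3:   IN={b@B2, c@B1, f@B2}   OUT={a@B3, b@B2, c@B1, f@B3}
  B4:   IN={a@B3, b@B2, c@B1, f@B3}   OUT={a@B3, b@B2, c@B1, d@B4, f@B3}

Merge at B4: IN[B4] = OUT[B3] = {a@B3, b@B2, c@B1, f@B3}
Applying B4's transfer function to that IN value gives OUT[B4] (row B4 above).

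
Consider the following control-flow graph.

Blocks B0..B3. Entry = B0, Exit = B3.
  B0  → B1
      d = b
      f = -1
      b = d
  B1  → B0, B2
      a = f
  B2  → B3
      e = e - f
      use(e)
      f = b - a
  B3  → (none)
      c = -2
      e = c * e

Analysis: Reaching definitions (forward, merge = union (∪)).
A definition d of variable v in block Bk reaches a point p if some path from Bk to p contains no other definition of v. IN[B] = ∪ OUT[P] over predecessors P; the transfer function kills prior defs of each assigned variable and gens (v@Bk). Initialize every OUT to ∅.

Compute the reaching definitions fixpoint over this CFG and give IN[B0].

Per-block solution:
  B0: | IN={a@B1, b@B0, d@B0, f@B0} | OUT={a@B1, b@B0, d@B0, f@B0}
  B1: | IN={a@B1, b@B0, d@B0, f@B0} | OUT={a@B1, b@B0, d@B0, f@B0}
  B2: | IN={a@B1, b@B0, d@B0, f@B0} | OUT={a@B1, b@B0, d@B0, e@B2, f@B2}
  B3: | IN={a@B1, b@B0, d@B0, e@B2, f@B2} | OUT={a@B1, b@B0, c@B3, d@B0, e@B3, f@B2}

Merge at B0 (entry node, so the boundary value {} is joined with the incoming edge(s)): IN[B0] = {} ⊔ OUT[B1] = {a@B1, b@B0, d@B0, f@B0}

Answer: {a@B1, b@B0, d@B0, f@B0}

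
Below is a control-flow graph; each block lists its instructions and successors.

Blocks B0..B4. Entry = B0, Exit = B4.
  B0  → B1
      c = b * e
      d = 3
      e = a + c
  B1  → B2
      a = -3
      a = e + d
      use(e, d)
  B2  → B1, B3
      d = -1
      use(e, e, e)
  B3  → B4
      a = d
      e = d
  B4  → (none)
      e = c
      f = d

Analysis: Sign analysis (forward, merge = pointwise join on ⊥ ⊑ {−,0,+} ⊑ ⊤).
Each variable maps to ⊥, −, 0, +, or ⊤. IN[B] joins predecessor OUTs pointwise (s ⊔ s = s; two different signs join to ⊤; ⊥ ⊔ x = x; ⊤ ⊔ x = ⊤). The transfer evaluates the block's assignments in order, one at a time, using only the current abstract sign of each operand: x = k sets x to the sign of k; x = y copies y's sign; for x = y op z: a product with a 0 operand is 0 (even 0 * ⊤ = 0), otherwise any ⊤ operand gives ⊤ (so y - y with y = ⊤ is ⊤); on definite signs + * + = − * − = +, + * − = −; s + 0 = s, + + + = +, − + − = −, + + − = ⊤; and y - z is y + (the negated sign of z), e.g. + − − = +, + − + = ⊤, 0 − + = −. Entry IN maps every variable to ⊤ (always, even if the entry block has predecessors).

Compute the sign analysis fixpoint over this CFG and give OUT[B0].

Answer: {a: ⊤, b: ⊤, c: ⊤, d: +, e: ⊤, f: ⊤}

Trace:
Converged values:
  B0:   IN=(all ⊤)   OUT={d:+; rest ⊤}
  B1:   IN=(all ⊤)   OUT=(all ⊤)
  B2:   IN=(all ⊤)   OUT={d:-; rest ⊤}
  B3:   IN={d:-; rest ⊤}   OUT={a:-, d:-, e:-; rest ⊤}
  B4:   IN={a:-, d:-, e:-; rest ⊤}   OUT={a:-, d:-, f:-; rest ⊤}

B0 is the boundary node: IN[B0] = {a: ⊤, b: ⊤, c: ⊤, d: ⊤, e: ⊤, f: ⊤}
Applying B0's transfer function to that IN value gives OUT[B0] (row B0 above).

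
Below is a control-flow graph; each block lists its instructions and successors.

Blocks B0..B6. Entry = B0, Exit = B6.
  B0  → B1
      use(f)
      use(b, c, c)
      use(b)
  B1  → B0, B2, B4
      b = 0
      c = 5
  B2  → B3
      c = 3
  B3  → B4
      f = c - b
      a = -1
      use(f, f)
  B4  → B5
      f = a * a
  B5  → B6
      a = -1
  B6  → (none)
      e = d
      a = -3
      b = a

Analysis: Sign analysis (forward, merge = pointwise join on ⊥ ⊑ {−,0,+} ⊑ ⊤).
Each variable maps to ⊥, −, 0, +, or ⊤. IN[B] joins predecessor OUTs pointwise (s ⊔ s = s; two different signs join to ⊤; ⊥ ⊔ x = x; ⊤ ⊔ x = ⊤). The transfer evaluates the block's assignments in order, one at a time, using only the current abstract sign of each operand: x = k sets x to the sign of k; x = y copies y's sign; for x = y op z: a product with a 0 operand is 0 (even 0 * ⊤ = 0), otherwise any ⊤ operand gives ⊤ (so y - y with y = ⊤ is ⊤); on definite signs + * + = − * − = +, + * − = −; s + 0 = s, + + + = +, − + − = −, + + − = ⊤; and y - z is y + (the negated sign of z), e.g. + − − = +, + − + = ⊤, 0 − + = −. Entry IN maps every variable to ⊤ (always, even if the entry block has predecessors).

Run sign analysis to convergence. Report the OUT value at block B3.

Fixpoint table:
  B0:   IN=(all ⊤)   OUT=(all ⊤)
  B1:   IN=(all ⊤)   OUT={b:0, c:+; rest ⊤}
  B2:   IN={b:0, c:+; rest ⊤}   OUT={b:0, c:+; rest ⊤}
  B3:   IN={b:0, c:+; rest ⊤}   OUT={a:-, b:0, c:+, f:+; rest ⊤}
  B4:   IN={b:0, c:+; rest ⊤}   OUT={b:0, c:+; rest ⊤}
  B5:   IN={b:0, c:+; rest ⊤}   OUT={a:-, b:0, c:+; rest ⊤}
  B6:   IN={a:-, b:0, c:+; rest ⊤}   OUT={a:-, b:-, c:+; rest ⊤}

Merge at B3: IN[B3] = OUT[B2] = {a: ⊤, b: 0, c: +, d: ⊤, e: ⊤, f: ⊤}
Applying B3's transfer function to that IN value gives OUT[B3] (row B3 above).

Answer: {a: -, b: 0, c: +, d: ⊤, e: ⊤, f: +}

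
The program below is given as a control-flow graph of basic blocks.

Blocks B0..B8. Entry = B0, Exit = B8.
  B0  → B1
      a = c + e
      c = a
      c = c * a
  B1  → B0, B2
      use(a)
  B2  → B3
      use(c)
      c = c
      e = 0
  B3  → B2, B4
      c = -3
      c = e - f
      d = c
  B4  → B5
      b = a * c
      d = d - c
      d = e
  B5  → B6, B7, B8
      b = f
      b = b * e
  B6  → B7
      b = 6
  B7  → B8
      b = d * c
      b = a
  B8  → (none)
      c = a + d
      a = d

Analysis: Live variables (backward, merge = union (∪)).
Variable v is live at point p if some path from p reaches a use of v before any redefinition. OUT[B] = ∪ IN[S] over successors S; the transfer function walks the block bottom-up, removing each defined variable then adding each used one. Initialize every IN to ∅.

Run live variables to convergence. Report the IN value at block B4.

Answer: {a, c, d, e, f}

Working:
Per-block solution:
  B0: | IN={c, e, f} | OUT={a, c, e, f}
  B1: | IN={a, c, e, f} | OUT={a, c, e, f}
  B2: | IN={a, c, f} | OUT={a, e, f}
  B3: | IN={a, e, f} | OUT={a, c, d, e, f}
  B4: | IN={a, c, d, e, f} | OUT={a, c, d, e, f}
  B5: | IN={a, c, d, e, f} | OUT={a, c, d}
  B6: | IN={a, c, d} | OUT={a, c, d}
  B7: | IN={a, c, d} | OUT={a, d}
  B8: | IN={a, d} | OUT={}

Merge at B4: OUT[B4] = IN[B5] = {a, c, d, e, f}
Applying B4's transfer function to that OUT value gives IN[B4] (row B4 above).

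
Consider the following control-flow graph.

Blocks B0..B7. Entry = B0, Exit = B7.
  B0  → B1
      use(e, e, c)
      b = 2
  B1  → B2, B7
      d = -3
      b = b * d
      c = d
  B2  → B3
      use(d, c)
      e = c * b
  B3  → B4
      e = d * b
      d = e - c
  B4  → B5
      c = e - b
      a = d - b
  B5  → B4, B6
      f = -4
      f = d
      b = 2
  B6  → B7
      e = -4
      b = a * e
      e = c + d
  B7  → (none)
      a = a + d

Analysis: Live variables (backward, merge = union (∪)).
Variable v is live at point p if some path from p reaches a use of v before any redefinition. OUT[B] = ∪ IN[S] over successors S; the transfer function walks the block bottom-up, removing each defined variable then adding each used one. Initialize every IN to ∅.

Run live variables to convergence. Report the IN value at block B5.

Fixpoint table:
  B0:   IN={a, c, e}   OUT={a, b}
  B1:   IN={a, b}   OUT={a, b, c, d}
  B2:   IN={b, c, d}   OUT={b, c, d}
  B3:   IN={b, c, d}   OUT={b, d, e}
  B4:   IN={b, d, e}   OUT={a, c, d, e}
  B5:   IN={a, c, d, e}   OUT={a, b, c, d, e}
  B6:   IN={a, c, d}   OUT={a, d}
  B7:   IN={a, d}   OUT={}

Merge at B5: OUT[B5] = IN[B4] ⊔ IN[B6] = {a, b, c, d, e}
Applying B5's transfer function to that OUT value gives IN[B5] (row B5 above).

Answer: {a, c, d, e}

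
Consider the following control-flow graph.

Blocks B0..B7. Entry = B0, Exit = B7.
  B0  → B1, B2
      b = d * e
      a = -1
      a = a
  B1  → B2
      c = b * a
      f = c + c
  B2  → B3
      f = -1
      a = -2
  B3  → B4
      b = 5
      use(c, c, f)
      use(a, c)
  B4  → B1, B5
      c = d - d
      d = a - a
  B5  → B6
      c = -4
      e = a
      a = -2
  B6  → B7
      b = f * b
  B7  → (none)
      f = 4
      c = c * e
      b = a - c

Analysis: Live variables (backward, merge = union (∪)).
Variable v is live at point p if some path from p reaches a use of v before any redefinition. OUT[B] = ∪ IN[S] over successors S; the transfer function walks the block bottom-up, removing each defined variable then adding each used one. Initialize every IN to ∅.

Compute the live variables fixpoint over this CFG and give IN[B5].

Answer: {a, b, f}

Working:
Per-block solution:
  B0: | IN={c, d, e} | OUT={a, b, c, d}
  B1: | IN={a, b, d} | OUT={c, d}
  B2: | IN={c, d} | OUT={a, c, d, f}
  B3: | IN={a, c, d, f} | OUT={a, b, d, f}
  B4: | IN={a, b, d, f} | OUT={a, b, d, f}
  B5: | IN={a, b, f} | OUT={a, b, c, e, f}
  B6: | IN={a, b, c, e, f} | OUT={a, c, e}
  B7: | IN={a, c, e} | OUT={}

Merge at B5: OUT[B5] = IN[B6] = {a, b, c, e, f}
Applying B5's transfer function to that OUT value gives IN[B5] (row B5 above).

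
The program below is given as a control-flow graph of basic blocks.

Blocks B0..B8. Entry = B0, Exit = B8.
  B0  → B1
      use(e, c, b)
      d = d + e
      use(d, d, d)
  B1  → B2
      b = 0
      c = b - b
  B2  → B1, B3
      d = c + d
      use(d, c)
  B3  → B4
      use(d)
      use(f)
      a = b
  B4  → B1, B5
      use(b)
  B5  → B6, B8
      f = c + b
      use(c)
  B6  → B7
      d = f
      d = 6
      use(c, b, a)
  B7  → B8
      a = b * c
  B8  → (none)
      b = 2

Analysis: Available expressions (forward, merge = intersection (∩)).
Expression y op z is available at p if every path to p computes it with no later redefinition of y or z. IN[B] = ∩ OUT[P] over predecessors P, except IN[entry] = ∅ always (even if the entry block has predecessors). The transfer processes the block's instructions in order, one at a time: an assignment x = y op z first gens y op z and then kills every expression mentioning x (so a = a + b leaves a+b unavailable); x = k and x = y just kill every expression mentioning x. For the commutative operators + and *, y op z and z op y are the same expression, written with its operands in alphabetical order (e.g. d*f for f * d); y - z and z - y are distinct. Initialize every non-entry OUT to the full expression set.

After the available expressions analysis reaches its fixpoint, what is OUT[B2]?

Converged values:
  B0: | IN={} | OUT={}
  B1: | IN={} | OUT={b-b}
  B2: | IN={b-b} | OUT={b-b}
  B3: | IN={b-b} | OUT={b-b}
  B4: | IN={b-b} | OUT={b-b}
  B5: | IN={b-b} | OUT={b+c, b-b}
  B6: | IN={b+c, b-b} | OUT={b+c, b-b}
  B7: | IN={b+c, b-b} | OUT={b*c, b+c, b-b}
  B8: | IN={b+c, b-b} | OUT={}

Merge at B2: IN[B2] = OUT[B1] = {b-b}
Applying B2's transfer function to that IN value gives OUT[B2] (row B2 above).

Answer: {b-b}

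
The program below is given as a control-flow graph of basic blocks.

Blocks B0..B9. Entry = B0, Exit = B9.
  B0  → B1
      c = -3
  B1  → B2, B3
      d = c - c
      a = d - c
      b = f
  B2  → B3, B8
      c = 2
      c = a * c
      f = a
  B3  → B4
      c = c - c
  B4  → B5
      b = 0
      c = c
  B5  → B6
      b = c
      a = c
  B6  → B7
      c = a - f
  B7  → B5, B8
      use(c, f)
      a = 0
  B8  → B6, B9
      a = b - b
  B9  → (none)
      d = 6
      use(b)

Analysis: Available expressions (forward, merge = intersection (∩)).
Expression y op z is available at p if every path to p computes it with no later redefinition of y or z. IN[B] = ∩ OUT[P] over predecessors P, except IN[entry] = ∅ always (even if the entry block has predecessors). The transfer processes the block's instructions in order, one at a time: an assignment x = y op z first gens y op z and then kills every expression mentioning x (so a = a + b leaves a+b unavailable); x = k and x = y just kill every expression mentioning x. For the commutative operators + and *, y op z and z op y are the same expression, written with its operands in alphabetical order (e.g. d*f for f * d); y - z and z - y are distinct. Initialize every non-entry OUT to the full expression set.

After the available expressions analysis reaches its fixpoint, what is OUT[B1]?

Per-block solution:
  B0: | IN={} | OUT={}
  B1: | IN={} | OUT={c-c, d-c}
  B2: | IN={c-c, d-c} | OUT={}
  B3: | IN={} | OUT={}
  B4: | IN={} | OUT={}
  B5: | IN={} | OUT={}
  B6: | IN={} | OUT={a-f}
  B7: | IN={a-f} | OUT={}
  B8: | IN={} | OUT={b-b}
  B9: | IN={b-b} | OUT={b-b}

Merge at B1: IN[B1] = OUT[B0] = {}
Applying B1's transfer function to that IN value gives OUT[B1] (row B1 above).

Answer: {c-c, d-c}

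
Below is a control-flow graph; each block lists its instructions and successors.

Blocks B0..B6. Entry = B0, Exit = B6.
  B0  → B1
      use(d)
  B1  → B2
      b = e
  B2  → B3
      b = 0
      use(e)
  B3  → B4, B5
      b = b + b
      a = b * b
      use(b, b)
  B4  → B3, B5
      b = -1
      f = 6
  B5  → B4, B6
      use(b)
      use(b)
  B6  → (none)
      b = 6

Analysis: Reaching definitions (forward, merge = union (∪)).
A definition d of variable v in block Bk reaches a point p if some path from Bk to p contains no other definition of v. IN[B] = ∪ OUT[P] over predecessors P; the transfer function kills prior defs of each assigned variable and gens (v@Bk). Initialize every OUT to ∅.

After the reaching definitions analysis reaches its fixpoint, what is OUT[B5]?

Converged values:
  B0: | IN={} | OUT={}
  B1: | IN={} | OUT={b@B1}
  B2: | IN={b@B1} | OUT={b@B2}
  B3: | IN={a@B3, b@B2, b@B4, f@B4} | OUT={a@B3, b@B3, f@B4}
  B4: | IN={a@B3, b@B3, b@B4, f@B4} | OUT={a@B3, b@B4, f@B4}
  B5: | IN={a@B3, b@B3, b@B4, f@B4} | OUT={a@B3, b@B3, b@B4, f@B4}
  B6: | IN={a@B3, b@B3, b@B4, f@B4} | OUT={a@B3, b@B6, f@B4}

Merge at B5: IN[B5] = OUT[B3] ⊔ OUT[B4] = {a@B3, b@B3, b@B4, f@B4}
Applying B5's transfer function to that IN value gives OUT[B5] (row B5 above).

Answer: {a@B3, b@B3, b@B4, f@B4}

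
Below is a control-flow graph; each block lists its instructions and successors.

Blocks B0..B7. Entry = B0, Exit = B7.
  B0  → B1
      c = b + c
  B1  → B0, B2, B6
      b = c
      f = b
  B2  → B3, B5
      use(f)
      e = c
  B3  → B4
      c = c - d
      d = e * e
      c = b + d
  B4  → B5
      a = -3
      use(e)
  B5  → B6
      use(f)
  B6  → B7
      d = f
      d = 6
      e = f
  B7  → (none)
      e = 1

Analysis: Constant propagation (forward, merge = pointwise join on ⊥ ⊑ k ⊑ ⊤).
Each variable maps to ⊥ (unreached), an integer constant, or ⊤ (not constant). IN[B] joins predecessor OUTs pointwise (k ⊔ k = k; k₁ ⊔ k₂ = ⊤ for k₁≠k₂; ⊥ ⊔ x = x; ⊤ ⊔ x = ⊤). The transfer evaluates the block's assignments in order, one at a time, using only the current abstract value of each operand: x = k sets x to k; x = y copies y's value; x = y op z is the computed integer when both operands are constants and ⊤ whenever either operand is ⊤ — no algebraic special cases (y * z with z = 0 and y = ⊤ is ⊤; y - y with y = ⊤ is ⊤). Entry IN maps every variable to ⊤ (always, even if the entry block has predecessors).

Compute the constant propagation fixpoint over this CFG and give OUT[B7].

Answer: {a: ⊤, b: ⊤, c: ⊤, d: 6, e: 1, f: ⊤}

Derivation:
Fixpoint table:
  B0: | IN=(all ⊤) | OUT=(all ⊤)
  B1: | IN=(all ⊤) | OUT=(all ⊤)
  B2: | IN=(all ⊤) | OUT=(all ⊤)
  B3: | IN=(all ⊤) | OUT=(all ⊤)
  B4: | IN=(all ⊤) | OUT={a:-3; rest ⊤}
  B5: | IN=(all ⊤) | OUT=(all ⊤)
  B6: | IN=(all ⊤) | OUT={d:6; rest ⊤}
  B7: | IN={d:6; rest ⊤} | OUT={d:6, e:1; rest ⊤}

Merge at B7: IN[B7] = OUT[B6] = {a: ⊤, b: ⊤, c: ⊤, d: 6, e: ⊤, f: ⊤}
Applying B7's transfer function to that IN value gives OUT[B7] (row B7 above).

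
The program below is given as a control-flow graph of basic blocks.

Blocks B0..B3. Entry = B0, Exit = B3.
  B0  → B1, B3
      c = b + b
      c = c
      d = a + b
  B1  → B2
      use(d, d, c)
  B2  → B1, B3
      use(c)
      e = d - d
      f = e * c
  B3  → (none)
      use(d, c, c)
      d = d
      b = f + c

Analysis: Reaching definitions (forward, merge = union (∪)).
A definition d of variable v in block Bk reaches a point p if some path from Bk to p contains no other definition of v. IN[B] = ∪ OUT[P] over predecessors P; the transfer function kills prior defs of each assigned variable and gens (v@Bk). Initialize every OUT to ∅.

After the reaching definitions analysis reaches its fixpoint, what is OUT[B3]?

Answer: {b@B3, c@B0, d@B3, e@B2, f@B2}

Derivation:
Per-block solution:
  B0:  IN={}  OUT={c@B0, d@B0}
  B1:  IN={c@B0, d@B0, e@B2, f@B2}  OUT={c@B0, d@B0, e@B2, f@B2}
  B2:  IN={c@B0, d@B0, e@B2, f@B2}  OUT={c@B0, d@B0, e@B2, f@B2}
  B3:  IN={c@B0, d@B0, e@B2, f@B2}  OUT={b@B3, c@B0, d@B3, e@B2, f@B2}

Merge at B3: IN[B3] = OUT[B0] ⊔ OUT[B2] = {c@B0, d@B0, e@B2, f@B2}
Applying B3's transfer function to that IN value gives OUT[B3] (row B3 above).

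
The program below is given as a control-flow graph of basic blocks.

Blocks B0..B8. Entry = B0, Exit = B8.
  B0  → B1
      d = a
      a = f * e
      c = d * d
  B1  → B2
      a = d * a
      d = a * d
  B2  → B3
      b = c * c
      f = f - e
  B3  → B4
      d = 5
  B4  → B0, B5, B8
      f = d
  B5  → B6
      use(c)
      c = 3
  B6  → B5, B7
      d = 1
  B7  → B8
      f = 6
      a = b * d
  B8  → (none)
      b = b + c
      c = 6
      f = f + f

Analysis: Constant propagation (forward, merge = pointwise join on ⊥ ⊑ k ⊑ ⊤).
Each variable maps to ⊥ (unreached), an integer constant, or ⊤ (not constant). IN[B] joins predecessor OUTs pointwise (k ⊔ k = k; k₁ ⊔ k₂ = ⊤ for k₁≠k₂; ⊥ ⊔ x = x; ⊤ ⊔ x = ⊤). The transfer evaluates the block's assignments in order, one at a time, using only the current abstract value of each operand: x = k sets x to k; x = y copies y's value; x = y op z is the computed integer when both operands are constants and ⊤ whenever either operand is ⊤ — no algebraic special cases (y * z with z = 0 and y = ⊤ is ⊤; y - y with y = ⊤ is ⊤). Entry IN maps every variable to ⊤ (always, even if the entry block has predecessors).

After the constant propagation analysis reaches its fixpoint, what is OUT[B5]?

Per-block solution:
  B0:   IN=(all ⊤)   OUT=(all ⊤)
  B1:   IN=(all ⊤)   OUT=(all ⊤)
  B2:   IN=(all ⊤)   OUT=(all ⊤)
  B3:   IN=(all ⊤)   OUT={d:5; rest ⊤}
  B4:   IN={d:5; rest ⊤}   OUT={d:5, f:5; rest ⊤}
  B5:   IN={f:5; rest ⊤}   OUT={c:3, f:5; rest ⊤}
  B6:   IN={c:3, f:5; rest ⊤}   OUT={c:3, d:1, f:5; rest ⊤}
  B7:   IN={c:3, d:1, f:5; rest ⊤}   OUT={c:3, d:1, f:6; rest ⊤}
  B8:   IN=(all ⊤)   OUT={c:6; rest ⊤}

Merge at B5: IN[B5] = OUT[B4] ⊔ OUT[B6] = {a: ⊤, b: ⊤, c: ⊤, d: ⊤, e: ⊤, f: 5}
Applying B5's transfer function to that IN value gives OUT[B5] (row B5 above).

Answer: {a: ⊤, b: ⊤, c: 3, d: ⊤, e: ⊤, f: 5}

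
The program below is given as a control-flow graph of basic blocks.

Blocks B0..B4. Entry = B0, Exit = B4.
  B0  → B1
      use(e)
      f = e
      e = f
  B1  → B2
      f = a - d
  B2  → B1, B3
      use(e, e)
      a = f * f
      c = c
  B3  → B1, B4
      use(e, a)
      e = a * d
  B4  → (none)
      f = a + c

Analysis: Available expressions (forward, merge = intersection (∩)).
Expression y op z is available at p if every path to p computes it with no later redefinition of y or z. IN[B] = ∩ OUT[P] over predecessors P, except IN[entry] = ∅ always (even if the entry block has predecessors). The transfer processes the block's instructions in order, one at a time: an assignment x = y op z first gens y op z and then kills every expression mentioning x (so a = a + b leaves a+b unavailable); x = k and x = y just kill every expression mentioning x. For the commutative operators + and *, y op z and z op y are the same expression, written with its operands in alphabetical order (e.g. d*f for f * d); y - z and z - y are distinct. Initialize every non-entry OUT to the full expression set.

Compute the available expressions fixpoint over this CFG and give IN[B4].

Per-block solution:
  B0:   IN={}   OUT={}
  B1:   IN={}   OUT={a-d}
  B2:   IN={a-d}   OUT={f*f}
  B3:   IN={f*f}   OUT={a*d, f*f}
  B4:   IN={a*d, f*f}   OUT={a*d, a+c}

Merge at B4: IN[B4] = OUT[B3] = {a*d, f*f}

Answer: {a*d, f*f}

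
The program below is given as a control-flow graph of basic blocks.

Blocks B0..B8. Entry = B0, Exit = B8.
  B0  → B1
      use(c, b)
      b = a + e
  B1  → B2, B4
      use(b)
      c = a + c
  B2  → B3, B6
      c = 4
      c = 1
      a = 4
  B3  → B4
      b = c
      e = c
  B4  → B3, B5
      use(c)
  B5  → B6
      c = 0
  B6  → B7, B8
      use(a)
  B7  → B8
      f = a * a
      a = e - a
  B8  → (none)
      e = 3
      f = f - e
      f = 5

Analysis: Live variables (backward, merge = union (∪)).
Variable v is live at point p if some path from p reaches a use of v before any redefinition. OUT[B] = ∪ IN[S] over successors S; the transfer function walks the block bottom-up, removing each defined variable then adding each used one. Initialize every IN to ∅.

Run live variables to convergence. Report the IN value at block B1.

Answer: {a, b, c, e, f}

Trace:
Converged values:
  B0:  IN={a, b, c, e, f}  OUT={a, b, c, e, f}
  B1:  IN={a, b, c, e, f}  OUT={a, c, e, f}
  B2:  IN={e, f}  OUT={a, c, e, f}
  B3:  IN={a, c, f}  OUT={a, c, e, f}
  B4:  IN={a, c, e, f}  OUT={a, c, e, f}
  B5:  IN={a, e, f}  OUT={a, e, f}
  B6:  IN={a, e, f}  OUT={a, e, f}
  B7:  IN={a, e}  OUT={f}
  B8:  IN={f}  OUT={}

Merge at B1: OUT[B1] = IN[B2] ⊔ IN[B4] = {a, c, e, f}
Applying B1's transfer function to that OUT value gives IN[B1] (row B1 above).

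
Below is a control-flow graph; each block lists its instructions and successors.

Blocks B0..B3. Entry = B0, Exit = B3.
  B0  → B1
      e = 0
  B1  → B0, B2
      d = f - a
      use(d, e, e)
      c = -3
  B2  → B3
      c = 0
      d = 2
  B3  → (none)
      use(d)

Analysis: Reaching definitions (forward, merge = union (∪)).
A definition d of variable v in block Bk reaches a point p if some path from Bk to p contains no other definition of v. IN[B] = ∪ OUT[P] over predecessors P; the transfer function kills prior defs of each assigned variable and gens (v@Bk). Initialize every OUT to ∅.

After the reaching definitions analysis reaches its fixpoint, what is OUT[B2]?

Answer: {c@B2, d@B2, e@B0}

Working:
Converged values:
  B0:  IN={c@B1, d@B1, e@B0}  OUT={c@B1, d@B1, e@B0}
  B1:  IN={c@B1, d@B1, e@B0}  OUT={c@B1, d@B1, e@B0}
  B2:  IN={c@B1, d@B1, e@B0}  OUT={c@B2, d@B2, e@B0}
  B3:  IN={c@B2, d@B2, e@B0}  OUT={c@B2, d@B2, e@B0}

Merge at B2: IN[B2] = OUT[B1] = {c@B1, d@B1, e@B0}
Applying B2's transfer function to that IN value gives OUT[B2] (row B2 above).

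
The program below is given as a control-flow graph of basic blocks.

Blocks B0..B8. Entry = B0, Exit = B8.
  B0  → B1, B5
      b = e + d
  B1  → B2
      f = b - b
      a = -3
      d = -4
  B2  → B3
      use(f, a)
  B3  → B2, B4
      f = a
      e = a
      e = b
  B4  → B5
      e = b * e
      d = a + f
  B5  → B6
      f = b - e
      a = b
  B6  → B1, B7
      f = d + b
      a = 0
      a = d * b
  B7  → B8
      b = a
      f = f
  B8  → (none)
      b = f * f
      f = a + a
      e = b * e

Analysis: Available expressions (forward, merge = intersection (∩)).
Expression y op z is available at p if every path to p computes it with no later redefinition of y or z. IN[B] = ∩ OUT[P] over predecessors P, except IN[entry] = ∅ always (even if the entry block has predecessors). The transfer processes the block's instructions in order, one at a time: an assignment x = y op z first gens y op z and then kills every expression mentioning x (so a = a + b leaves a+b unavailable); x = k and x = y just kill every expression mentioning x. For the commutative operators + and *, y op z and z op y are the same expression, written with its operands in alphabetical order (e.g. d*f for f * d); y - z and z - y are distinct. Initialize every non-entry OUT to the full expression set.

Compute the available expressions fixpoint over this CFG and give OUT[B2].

Answer: {b-b}

Working:
Fixpoint table:
  B0: | IN={} | OUT={d+e}
  B1: | IN={} | OUT={b-b}
  B2: | IN={b-b} | OUT={b-b}
  B3: | IN={b-b} | OUT={b-b}
  B4: | IN={b-b} | OUT={a+f, b-b}
  B5: | IN={} | OUT={b-e}
  B6: | IN={b-e} | OUT={b*d, b+d, b-e}
  B7: | IN={b*d, b+d, b-e} | OUT={}
  B8: | IN={} | OUT={a+a}

Merge at B2: IN[B2] = OUT[B1] ∩ OUT[B3] = {b-b}
Applying B2's transfer function to that IN value gives OUT[B2] (row B2 above).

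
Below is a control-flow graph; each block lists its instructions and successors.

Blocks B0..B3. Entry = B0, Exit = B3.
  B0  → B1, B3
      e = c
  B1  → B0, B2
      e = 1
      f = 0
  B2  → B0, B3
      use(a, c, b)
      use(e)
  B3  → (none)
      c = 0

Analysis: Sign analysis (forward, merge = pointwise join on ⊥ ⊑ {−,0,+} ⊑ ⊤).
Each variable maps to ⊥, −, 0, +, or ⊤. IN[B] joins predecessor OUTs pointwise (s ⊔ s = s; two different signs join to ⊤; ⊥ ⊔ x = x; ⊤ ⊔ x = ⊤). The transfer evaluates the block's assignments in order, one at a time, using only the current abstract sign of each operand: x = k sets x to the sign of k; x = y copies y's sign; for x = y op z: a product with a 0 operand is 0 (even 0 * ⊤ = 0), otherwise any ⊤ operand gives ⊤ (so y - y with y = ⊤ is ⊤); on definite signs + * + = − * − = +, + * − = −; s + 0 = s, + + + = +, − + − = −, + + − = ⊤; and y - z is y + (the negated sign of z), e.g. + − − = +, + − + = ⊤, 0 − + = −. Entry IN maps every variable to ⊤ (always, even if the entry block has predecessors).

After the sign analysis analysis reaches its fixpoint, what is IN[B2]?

Converged values:
  B0:   IN=(all ⊤)   OUT=(all ⊤)
  B1:   IN=(all ⊤)   OUT={e:+, f:0; rest ⊤}
  B2:   IN={e:+, f:0; rest ⊤}   OUT={e:+, f:0; rest ⊤}
  B3:   IN=(all ⊤)   OUT={c:0; rest ⊤}

Merge at B2: IN[B2] = OUT[B1] = {a: ⊤, b: ⊤, c: ⊤, d: ⊤, e: +, f: 0}

Answer: {a: ⊤, b: ⊤, c: ⊤, d: ⊤, e: +, f: 0}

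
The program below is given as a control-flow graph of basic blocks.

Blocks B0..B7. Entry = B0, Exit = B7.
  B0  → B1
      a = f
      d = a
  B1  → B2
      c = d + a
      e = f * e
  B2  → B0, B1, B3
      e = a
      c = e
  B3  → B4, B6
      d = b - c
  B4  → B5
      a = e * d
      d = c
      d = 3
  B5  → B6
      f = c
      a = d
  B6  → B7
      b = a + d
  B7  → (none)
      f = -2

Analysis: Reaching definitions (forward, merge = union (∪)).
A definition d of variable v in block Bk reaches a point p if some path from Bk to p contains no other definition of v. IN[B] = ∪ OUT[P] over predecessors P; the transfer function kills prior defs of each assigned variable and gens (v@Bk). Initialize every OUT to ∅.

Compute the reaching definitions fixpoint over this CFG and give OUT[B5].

Answer: {a@B5, c@B2, d@B4, e@B2, f@B5}

Working:
Fixpoint table:
  B0:   IN={a@B0, c@B2, d@B0, e@B2}   OUT={a@B0, c@B2, d@B0, e@B2}
  B1:   IN={a@B0, c@B2, d@B0, e@B2}   OUT={a@B0, c@B1, d@B0, e@B1}
  B2:   IN={a@B0, c@B1, d@B0, e@B1}   OUT={a@B0, c@B2, d@B0, e@B2}
  B3:   IN={a@B0, c@B2, d@B0, e@B2}   OUT={a@B0, c@B2, d@B3, e@B2}
  B4:   IN={a@B0, c@B2, d@B3, e@B2}   OUT={a@B4, c@B2, d@B4, e@B2}
  B5:   IN={a@B4, c@B2, d@B4, e@B2}   OUT={a@B5, c@B2, d@B4, e@B2, f@B5}
  B6:   IN={a@B0, a@B5, c@B2, d@B3, d@B4, e@B2, f@B5}   OUT={a@B0, a@B5, b@B6, c@B2, d@B3, d@B4, e@B2, f@B5}
  B7:   IN={a@B0, a@B5, b@B6, c@B2, d@B3, d@B4, e@B2, f@B5}   OUT={a@B0, a@B5, b@B6, c@B2, d@B3, d@B4, e@B2, f@B7}

Merge at B5: IN[B5] = OUT[B4] = {a@B4, c@B2, d@B4, e@B2}
Applying B5's transfer function to that IN value gives OUT[B5] (row B5 above).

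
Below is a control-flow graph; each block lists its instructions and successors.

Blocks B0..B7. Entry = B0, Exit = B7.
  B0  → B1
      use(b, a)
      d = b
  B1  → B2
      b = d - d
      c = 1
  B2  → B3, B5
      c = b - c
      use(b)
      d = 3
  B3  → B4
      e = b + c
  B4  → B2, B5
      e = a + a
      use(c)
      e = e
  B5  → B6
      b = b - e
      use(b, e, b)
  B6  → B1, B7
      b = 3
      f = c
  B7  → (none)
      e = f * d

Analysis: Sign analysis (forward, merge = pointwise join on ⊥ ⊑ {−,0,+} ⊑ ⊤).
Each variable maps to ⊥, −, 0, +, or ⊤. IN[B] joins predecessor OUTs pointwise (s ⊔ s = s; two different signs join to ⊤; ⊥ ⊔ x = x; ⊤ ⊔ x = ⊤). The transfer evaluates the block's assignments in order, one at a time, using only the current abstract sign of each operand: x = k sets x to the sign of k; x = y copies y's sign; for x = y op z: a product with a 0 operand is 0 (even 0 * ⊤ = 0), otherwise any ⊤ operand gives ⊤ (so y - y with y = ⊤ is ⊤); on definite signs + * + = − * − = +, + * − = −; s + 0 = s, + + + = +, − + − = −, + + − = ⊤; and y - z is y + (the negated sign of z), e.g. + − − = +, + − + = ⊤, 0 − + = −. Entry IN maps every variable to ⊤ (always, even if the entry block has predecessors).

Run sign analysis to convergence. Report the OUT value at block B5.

Answer: {a: ⊤, b: ⊤, c: ⊤, d: +, e: ⊤, f: ⊤}

Derivation:
Converged values:
  B0: | IN=(all ⊤) | OUT=(all ⊤)
  B1: | IN=(all ⊤) | OUT={c:+; rest ⊤}
  B2: | IN=(all ⊤) | OUT={d:+; rest ⊤}
  B3: | IN={d:+; rest ⊤} | OUT={d:+; rest ⊤}
  B4: | IN={d:+; rest ⊤} | OUT={d:+; rest ⊤}
  B5: | IN={d:+; rest ⊤} | OUT={d:+; rest ⊤}
  B6: | IN={d:+; rest ⊤} | OUT={b:+, d:+; rest ⊤}
  B7: | IN={b:+, d:+; rest ⊤} | OUT={b:+, d:+; rest ⊤}

Merge at B5: IN[B5] = OUT[B2] ⊔ OUT[B4] = {a: ⊤, b: ⊤, c: ⊤, d: +, e: ⊤, f: ⊤}
Applying B5's transfer function to that IN value gives OUT[B5] (row B5 above).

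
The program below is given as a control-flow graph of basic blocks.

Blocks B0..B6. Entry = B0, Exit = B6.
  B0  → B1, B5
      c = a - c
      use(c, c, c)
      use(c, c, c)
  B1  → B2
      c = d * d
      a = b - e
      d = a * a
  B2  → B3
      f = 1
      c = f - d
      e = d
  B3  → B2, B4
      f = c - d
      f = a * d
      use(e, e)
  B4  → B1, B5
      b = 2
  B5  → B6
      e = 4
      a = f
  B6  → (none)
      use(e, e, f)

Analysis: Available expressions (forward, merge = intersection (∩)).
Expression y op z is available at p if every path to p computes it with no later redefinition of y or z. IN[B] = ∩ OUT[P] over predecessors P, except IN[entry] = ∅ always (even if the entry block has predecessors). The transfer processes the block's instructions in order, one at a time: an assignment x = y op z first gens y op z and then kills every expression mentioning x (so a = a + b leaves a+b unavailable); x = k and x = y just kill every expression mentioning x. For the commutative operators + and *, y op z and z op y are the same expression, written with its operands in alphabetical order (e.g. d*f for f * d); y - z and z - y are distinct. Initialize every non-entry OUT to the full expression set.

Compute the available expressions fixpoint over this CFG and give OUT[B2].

Converged values:
  B0:   IN={}   OUT={}
  B1:   IN={}   OUT={a*a, b-e}
  B2:   IN={a*a}   OUT={a*a, f-d}
  B3:   IN={a*a, f-d}   OUT={a*a, a*d, c-d}
  B4:   IN={a*a, a*d, c-d}   OUT={a*a, a*d, c-d}
  B5:   IN={}   OUT={}
  B6:   IN={}   OUT={}

Merge at B2: IN[B2] = OUT[B1] ∩ OUT[B3] = {a*a}
Applying B2's transfer function to that IN value gives OUT[B2] (row B2 above).

Answer: {a*a, f-d}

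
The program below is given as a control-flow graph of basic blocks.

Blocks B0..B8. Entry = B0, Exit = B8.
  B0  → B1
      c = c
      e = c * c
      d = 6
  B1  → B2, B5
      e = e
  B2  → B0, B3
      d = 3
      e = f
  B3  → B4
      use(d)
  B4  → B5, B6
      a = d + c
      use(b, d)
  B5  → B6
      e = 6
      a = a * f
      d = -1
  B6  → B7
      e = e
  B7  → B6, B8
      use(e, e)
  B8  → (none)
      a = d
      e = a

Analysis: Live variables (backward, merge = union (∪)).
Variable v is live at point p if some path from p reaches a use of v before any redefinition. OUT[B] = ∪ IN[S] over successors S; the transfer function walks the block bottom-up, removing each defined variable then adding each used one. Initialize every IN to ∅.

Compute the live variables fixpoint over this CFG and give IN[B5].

Per-block solution:
  B0:   IN={a, b, c, f}   OUT={a, b, c, e, f}
  B1:   IN={a, b, c, e, f}   OUT={a, b, c, f}
  B2:   IN={a, b, c, f}   OUT={a, b, c, d, e, f}
  B3:   IN={b, c, d, e, f}   OUT={b, c, d, e, f}
  B4:   IN={b, c, d, e, f}   OUT={a, d, e, f}
  B5:   IN={a, f}   OUT={d, e}
  B6:   IN={d, e}   OUT={d, e}
  B7:   IN={d, e}   OUT={d, e}
  B8:   IN={d}   OUT={}

Merge at B5: OUT[B5] = IN[B6] = {d, e}
Applying B5's transfer function to that OUT value gives IN[B5] (row B5 above).

Answer: {a, f}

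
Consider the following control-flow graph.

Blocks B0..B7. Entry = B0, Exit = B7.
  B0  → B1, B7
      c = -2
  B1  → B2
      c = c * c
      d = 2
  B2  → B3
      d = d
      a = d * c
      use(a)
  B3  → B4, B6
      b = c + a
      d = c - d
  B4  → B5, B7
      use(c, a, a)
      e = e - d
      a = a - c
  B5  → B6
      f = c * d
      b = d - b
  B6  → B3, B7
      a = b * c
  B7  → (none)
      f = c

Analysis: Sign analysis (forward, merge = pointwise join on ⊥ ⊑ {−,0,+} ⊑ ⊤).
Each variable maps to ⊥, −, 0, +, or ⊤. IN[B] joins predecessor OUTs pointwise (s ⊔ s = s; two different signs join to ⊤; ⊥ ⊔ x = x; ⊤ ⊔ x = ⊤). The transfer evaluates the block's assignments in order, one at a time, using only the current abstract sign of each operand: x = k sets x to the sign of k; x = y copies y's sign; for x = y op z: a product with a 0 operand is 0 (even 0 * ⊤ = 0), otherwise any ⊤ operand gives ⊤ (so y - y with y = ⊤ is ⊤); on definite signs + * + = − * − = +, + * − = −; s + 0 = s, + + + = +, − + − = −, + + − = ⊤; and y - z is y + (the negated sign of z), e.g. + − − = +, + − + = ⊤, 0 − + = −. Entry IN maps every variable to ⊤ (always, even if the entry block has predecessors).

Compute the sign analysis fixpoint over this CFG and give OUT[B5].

Converged values:
  B0:  IN=(all ⊤)  OUT={c:-; rest ⊤}
  B1:  IN={c:-; rest ⊤}  OUT={c:+, d:+; rest ⊤}
  B2:  IN={c:+, d:+; rest ⊤}  OUT={a:+, c:+, d:+; rest ⊤}
  B3:  IN={c:+; rest ⊤}  OUT={c:+; rest ⊤}
  B4:  IN={c:+; rest ⊤}  OUT={c:+; rest ⊤}
  B5:  IN={c:+; rest ⊤}  OUT={c:+; rest ⊤}
  B6:  IN={c:+; rest ⊤}  OUT={c:+; rest ⊤}
  B7:  IN=(all ⊤)  OUT=(all ⊤)

Merge at B5: IN[B5] = OUT[B4] = {a: ⊤, b: ⊤, c: +, d: ⊤, e: ⊤, f: ⊤}
Applying B5's transfer function to that IN value gives OUT[B5] (row B5 above).

Answer: {a: ⊤, b: ⊤, c: +, d: ⊤, e: ⊤, f: ⊤}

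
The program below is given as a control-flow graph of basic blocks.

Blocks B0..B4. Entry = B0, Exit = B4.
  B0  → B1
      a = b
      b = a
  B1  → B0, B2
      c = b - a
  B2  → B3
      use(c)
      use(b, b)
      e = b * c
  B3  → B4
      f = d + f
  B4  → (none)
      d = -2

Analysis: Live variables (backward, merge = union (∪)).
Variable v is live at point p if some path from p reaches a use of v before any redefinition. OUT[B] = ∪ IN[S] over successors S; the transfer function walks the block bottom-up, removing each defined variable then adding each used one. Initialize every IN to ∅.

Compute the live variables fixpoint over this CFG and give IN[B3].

Fixpoint table:
  B0: | IN={b, d, f} | OUT={a, b, d, f}
  B1: | IN={a, b, d, f} | OUT={b, c, d, f}
  B2: | IN={b, c, d, f} | OUT={d, f}
  B3: | IN={d, f} | OUT={}
  B4: | IN={} | OUT={}

Merge at B3: OUT[B3] = IN[B4] = {}
Applying B3's transfer function to that OUT value gives IN[B3] (row B3 above).

Answer: {d, f}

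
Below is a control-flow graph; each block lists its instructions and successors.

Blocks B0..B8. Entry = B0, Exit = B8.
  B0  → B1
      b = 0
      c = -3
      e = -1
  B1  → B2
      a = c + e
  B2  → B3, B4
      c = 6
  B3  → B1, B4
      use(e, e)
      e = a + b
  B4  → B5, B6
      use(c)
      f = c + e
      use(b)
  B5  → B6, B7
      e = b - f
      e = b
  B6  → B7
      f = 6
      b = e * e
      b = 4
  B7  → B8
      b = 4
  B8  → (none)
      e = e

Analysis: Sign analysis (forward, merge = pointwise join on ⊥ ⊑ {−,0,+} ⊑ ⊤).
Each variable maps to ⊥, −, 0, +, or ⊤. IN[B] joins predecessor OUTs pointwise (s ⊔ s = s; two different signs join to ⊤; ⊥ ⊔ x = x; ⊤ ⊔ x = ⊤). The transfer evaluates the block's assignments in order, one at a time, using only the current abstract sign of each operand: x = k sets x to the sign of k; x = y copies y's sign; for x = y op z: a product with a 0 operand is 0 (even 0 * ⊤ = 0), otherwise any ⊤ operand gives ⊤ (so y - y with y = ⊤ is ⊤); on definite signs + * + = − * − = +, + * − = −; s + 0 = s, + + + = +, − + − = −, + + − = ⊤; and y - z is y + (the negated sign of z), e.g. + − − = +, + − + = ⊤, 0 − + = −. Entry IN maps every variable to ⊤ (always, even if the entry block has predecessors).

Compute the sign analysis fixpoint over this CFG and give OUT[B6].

Fixpoint table:
  B0:  IN=(all ⊤)  OUT={b:0, c:-, e:-; rest ⊤}
  B1:  IN={b:0; rest ⊤}  OUT={b:0; rest ⊤}
  B2:  IN={b:0; rest ⊤}  OUT={b:0, c:+; rest ⊤}
  B3:  IN={b:0, c:+; rest ⊤}  OUT={b:0, c:+; rest ⊤}
  B4:  IN={b:0, c:+; rest ⊤}  OUT={b:0, c:+; rest ⊤}
  B5:  IN={b:0, c:+; rest ⊤}  OUT={b:0, c:+, e:0; rest ⊤}
  B6:  IN={b:0, c:+; rest ⊤}  OUT={b:+, c:+, f:+; rest ⊤}
  B7:  IN={c:+; rest ⊤}  OUT={b:+, c:+; rest ⊤}
  B8:  IN={b:+, c:+; rest ⊤}  OUT={b:+, c:+; rest ⊤}

Merge at B6: IN[B6] = OUT[B4] ⊔ OUT[B5] = {a: ⊤, b: 0, c: +, d: ⊤, e: ⊤, f: ⊤}
Applying B6's transfer function to that IN value gives OUT[B6] (row B6 above).

Answer: {a: ⊤, b: +, c: +, d: ⊤, e: ⊤, f: +}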